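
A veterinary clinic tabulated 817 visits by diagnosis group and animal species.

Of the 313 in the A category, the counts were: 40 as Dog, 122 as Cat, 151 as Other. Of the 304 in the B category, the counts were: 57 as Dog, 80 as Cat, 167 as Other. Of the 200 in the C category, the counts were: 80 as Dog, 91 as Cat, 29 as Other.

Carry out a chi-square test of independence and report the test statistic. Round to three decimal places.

Row totals: 313, 304, 200. Column totals: 177, 293, 347. Grand total N = 817.
Expected counts (row total × column total / N):
  A, Dog: 313×177/817 = 67.8103
  A, Cat: 313×293/817 = 112.2509
  A, Other: 313×347/817 = 132.9388
  B, Dog: 304×177/817 = 65.8605
  B, Cat: 304×293/817 = 109.0233
  B, Other: 304×347/817 = 129.1163
  C, Dog: 200×177/817 = 43.3293
  C, Cat: 200×293/817 = 71.7258
  C, Other: 200×347/817 = 84.9449
Contributions (O − E)²/E:
  (40 − 67.8103)²/67.8103 = 11.4055
  (122 − 112.2509)²/112.2509 = 0.8467
  (151 − 132.9388)²/132.9388 = 2.4538
  (57 − 65.8605)²/65.8605 = 1.1920
  (80 − 109.0233)²/109.0233 = 7.7263
  (167 − 129.1163)²/129.1163 = 11.1154
  (80 − 43.3293)²/43.3293 = 31.0354
  (91 − 71.7258)²/71.7258 = 5.1794
  (29 − 84.9449)²/84.9449 = 36.8454
χ² = 11.4055 + 0.8467 + 2.4538 + 1.1920 + 7.7263 + 11.1154 + 31.0354 + 5.1794 + 36.8454 = 107.800

107.800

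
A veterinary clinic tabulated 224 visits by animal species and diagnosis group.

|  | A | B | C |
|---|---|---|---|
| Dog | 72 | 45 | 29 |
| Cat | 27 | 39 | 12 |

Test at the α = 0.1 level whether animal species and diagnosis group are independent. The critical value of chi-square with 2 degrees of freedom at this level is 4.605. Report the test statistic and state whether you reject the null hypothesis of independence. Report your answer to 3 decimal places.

Row totals: 146, 78. Column totals: 99, 84, 41. Grand total N = 224.
Expected counts (row total × column total / N):
  Dog, A: 146×99/224 = 64.5268
  Dog, B: 146×84/224 = 54.7500
  Dog, C: 146×41/224 = 26.7232
  Cat, A: 78×99/224 = 34.4732
  Cat, B: 78×84/224 = 29.2500
  Cat, C: 78×41/224 = 14.2768
Contributions (O − E)²/E:
  (72 − 64.5268)²/64.5268 = 0.8655
  (45 − 54.7500)²/54.7500 = 1.7363
  (29 − 26.7232)²/26.7232 = 0.1940
  (27 − 34.4732)²/34.4732 = 1.6201
  (39 − 29.2500)²/29.2500 = 3.2500
  (12 − 14.2768)²/14.2768 = 0.3631
χ² = 0.8655 + 1.7363 + 0.1940 + 1.6201 + 3.2500 + 0.3631 = 8.029
df = (2−1)(3−1) = 2. Since 8.029 > 4.605, reject the null hypothesis of independence at α = 0.1.

8.029; reject H₀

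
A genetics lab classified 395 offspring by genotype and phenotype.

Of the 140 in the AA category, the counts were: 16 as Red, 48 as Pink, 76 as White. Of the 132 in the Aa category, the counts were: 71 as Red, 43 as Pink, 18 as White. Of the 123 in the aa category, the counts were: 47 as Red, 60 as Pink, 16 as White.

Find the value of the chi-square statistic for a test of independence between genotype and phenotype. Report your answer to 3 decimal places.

96.597

Row totals: 140, 132, 123. Column totals: 134, 151, 110. Grand total N = 395.
Expected counts (row total × column total / N):
  AA, Red: 140×134/395 = 47.4937
  AA, Pink: 140×151/395 = 53.5190
  AA, White: 140×110/395 = 38.9873
  Aa, Red: 132×134/395 = 44.7797
  Aa, Pink: 132×151/395 = 50.4608
  Aa, White: 132×110/395 = 36.7595
  aa, Red: 123×134/395 = 41.7266
  aa, Pink: 123×151/395 = 47.0203
  aa, White: 123×110/395 = 34.2532
Contributions (O − E)²/E:
  (16 − 47.4937)²/47.4937 = 20.8839
  (48 − 53.5190)²/53.5190 = 0.5691
  (76 − 38.9873)²/38.9873 = 35.1381
  (71 − 44.7797)²/44.7797 = 15.3530
  (43 − 50.4608)²/50.4608 = 1.1031
  (18 − 36.7595)²/36.7595 = 9.5735
  (47 − 41.7266)²/41.7266 = 0.6665
  (60 − 47.0203)²/47.0203 = 3.5830
  (16 − 34.2532)²/34.2532 = 9.7270
χ² = 20.8839 + 0.5691 + 35.1381 + 15.3530 + 1.1031 + 9.5735 + 0.6665 + 3.5830 + 9.7270 = 96.597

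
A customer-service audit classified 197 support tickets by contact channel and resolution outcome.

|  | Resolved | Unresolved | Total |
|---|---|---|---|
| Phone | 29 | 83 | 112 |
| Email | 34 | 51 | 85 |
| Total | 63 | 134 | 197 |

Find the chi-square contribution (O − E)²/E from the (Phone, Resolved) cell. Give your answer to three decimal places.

1.298

Row total (Phone) = 112; column total (Resolved) = 63; N = 197.
Expected count E = 112 × 63 / 197 = 35.8173.
Contribution = (O − E)²/E = (29 − 35.8173)² / 35.8173 = 1.298.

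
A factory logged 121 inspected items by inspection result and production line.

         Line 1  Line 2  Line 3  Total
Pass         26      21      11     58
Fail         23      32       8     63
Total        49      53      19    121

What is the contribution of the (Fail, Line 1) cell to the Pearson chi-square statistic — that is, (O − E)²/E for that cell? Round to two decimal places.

0.25

Row total (Fail) = 63; column total (Line 1) = 49; N = 121.
Expected count E = 63 × 49 / 121 = 25.512.
Contribution = (O − E)²/E = (23 − 25.512)² / 25.512 = 0.25.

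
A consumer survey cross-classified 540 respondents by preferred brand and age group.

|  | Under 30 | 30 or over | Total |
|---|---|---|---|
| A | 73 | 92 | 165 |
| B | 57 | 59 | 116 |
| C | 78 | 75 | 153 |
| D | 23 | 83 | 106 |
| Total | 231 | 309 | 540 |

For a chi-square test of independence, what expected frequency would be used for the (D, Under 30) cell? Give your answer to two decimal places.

45.34

Row total (D) = 106; column total (Under 30) = 231; grand total N = 540.
Expected count = (row total × column total) / N = 106 × 231 / 540 = 45.34.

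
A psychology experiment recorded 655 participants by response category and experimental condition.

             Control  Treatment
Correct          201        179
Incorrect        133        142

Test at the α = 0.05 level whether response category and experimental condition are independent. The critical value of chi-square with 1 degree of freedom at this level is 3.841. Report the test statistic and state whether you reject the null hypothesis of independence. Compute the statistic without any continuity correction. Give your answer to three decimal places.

Row totals: 380, 275. Column totals: 334, 321. Grand total N = 655.
Expected counts (row total × column total / N):
  Correct, Control: 380×334/655 = 193.7710
  Correct, Treatment: 380×321/655 = 186.2290
  Incorrect, Control: 275×334/655 = 140.2290
  Incorrect, Treatment: 275×321/655 = 134.7710
Contributions (O − E)²/E:
  (201 − 193.7710)²/193.7710 = 0.2697
  (179 − 186.2290)²/186.2290 = 0.2806
  (133 − 140.2290)²/140.2290 = 0.3727
  (142 − 134.7710)²/134.7710 = 0.3878
χ² = 0.2697 + 0.2806 + 0.3727 + 0.3878 = 1.311
df = (2−1)(2−1) = 1. Since 1.311 < 3.841, fail to reject the null hypothesis of independence at α = 0.05.

1.311; fail to reject H₀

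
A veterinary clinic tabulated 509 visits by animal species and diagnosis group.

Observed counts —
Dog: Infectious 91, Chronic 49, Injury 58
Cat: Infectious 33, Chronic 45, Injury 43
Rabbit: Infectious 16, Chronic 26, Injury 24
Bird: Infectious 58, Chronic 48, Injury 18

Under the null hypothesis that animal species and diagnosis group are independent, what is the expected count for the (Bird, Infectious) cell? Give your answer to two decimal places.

Row total (Bird) = 124; column total (Infectious) = 198; grand total N = 509.
Expected count = (row total × column total) / N = 124 × 198 / 509 = 48.24.

48.24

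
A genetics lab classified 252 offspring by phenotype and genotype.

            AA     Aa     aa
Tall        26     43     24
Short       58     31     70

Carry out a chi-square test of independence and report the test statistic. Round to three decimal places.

20.787

Row totals: 93, 159. Column totals: 84, 74, 94. Grand total N = 252.
Expected counts (row total × column total / N):
  Tall, AA: 93×84/252 = 31.0000
  Tall, Aa: 93×74/252 = 27.3095
  Tall, aa: 93×94/252 = 34.6905
  Short, AA: 159×84/252 = 53.0000
  Short, Aa: 159×74/252 = 46.6905
  Short, aa: 159×94/252 = 59.3095
Contributions (O − E)²/E:
  (26 − 31.0000)²/31.0000 = 0.8065
  (43 − 27.3095)²/27.3095 = 9.0149
  (24 − 34.6905)²/34.6905 = 3.2945
  (58 − 53.0000)²/53.0000 = 0.4717
  (31 − 46.6905)²/46.6905 = 5.2728
  (70 − 59.3095)²/59.3095 = 1.9270
χ² = 0.8065 + 9.0149 + 3.2945 + 0.4717 + 5.2728 + 1.9270 = 20.787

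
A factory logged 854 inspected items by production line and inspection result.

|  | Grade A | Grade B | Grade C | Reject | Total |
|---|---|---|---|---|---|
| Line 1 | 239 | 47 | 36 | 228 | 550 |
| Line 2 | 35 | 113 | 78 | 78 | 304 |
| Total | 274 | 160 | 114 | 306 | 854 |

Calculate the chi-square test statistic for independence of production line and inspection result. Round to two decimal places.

215.10

Grand total N = 854.
Expected counts (row total × column total / N):
  Line 1, Grade A: 550×274/854 = 176.4637
  Line 1, Grade B: 550×160/854 = 103.0445
  Line 1, Grade C: 550×114/854 = 73.4192
  Line 1, Reject: 550×306/854 = 197.0726
  Line 2, Grade A: 304×274/854 = 97.5363
  Line 2, Grade B: 304×160/854 = 56.9555
  Line 2, Grade C: 304×114/854 = 40.5808
  Line 2, Reject: 304×306/854 = 108.9274
Contributions (O − E)²/E:
  (239 − 176.4637)²/176.4637 = 22.1620
  (47 − 103.0445)²/103.0445 = 30.4818
  (36 − 73.4192)²/73.4192 = 19.0713
  (228 − 197.0726)²/197.0726 = 4.8536
  (35 − 97.5363)²/97.5363 = 40.0957
  (113 − 56.9555)²/56.9555 = 55.1481
  (78 − 40.5808)²/40.5808 = 34.5039
  (78 − 108.9274)²/108.9274 = 8.7811
χ² = 22.1620 + 30.4818 + 19.0713 + 4.8536 + 40.0957 + 55.1481 + 34.5039 + 8.7811 = 215.10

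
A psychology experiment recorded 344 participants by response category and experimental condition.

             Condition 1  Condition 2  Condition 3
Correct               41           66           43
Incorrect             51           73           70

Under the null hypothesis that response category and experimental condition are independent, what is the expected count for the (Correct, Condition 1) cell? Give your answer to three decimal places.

40.116

Row total (Correct) = 150; column total (Condition 1) = 92; grand total N = 344.
Expected count = (row total × column total) / N = 150 × 92 / 344 = 40.116.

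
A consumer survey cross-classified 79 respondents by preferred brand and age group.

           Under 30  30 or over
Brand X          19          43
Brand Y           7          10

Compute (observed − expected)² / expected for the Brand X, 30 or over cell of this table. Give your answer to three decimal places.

Row total (Brand X) = 62; column total (30 or over) = 53; N = 79.
Expected count E = 62 × 53 / 79 = 41.5949.
Contribution = (O − E)²/E = (43 − 41.5949)² / 41.5949 = 0.047.

0.047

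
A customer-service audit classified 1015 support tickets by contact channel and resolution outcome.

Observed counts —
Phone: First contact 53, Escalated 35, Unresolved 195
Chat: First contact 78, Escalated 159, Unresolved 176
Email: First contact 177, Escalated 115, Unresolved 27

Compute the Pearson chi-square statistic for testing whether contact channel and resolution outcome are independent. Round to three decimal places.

Row totals: 283, 413, 319. Column totals: 308, 309, 398. Grand total N = 1015.
Expected counts (row total × column total / N):
  Phone, First contact: 283×308/1015 = 85.8759
  Phone, Escalated: 283×309/1015 = 86.1547
  Phone, Unresolved: 283×398/1015 = 110.9695
  Chat, First contact: 413×308/1015 = 125.3241
  Chat, Escalated: 413×309/1015 = 125.7310
  Chat, Unresolved: 413×398/1015 = 161.9448
  Email, First contact: 319×308/1015 = 96.8000
  Email, Escalated: 319×309/1015 = 97.1143
  Email, Unresolved: 319×398/1015 = 125.0857
Contributions (O − E)²/E:
  (53 − 85.8759)²/85.8759 = 12.5859
  (35 − 86.1547)²/86.1547 = 30.3733
  (195 − 110.9695)²/110.9695 = 63.6312
  (78 − 125.3241)²/125.3241 = 17.8702
  (159 − 125.7310)²/125.7310 = 8.8031
  (176 − 161.9448)²/161.9448 = 1.2199
  (177 − 96.8000)²/96.8000 = 66.4467
  (115 − 97.1143)²/97.1143 = 3.2940
  (27 − 125.0857)²/125.0857 = 76.9137
χ² = 12.5859 + 30.3733 + 63.6312 + 17.8702 + 8.8031 + 1.2199 + 66.4467 + 3.2940 + 76.9137 = 281.138

281.138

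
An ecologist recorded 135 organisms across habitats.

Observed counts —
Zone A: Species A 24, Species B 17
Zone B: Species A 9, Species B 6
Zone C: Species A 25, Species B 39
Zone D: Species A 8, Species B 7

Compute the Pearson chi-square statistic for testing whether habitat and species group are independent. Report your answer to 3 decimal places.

Row totals: 41, 15, 64, 15. Column totals: 66, 69. Grand total N = 135.
Expected counts (row total × column total / N):
  Zone A, Species A: 41×66/135 = 20.0444
  Zone A, Species B: 41×69/135 = 20.9556
  Zone B, Species A: 15×66/135 = 7.3333
  Zone B, Species B: 15×69/135 = 7.6667
  Zone C, Species A: 64×66/135 = 31.2889
  Zone C, Species B: 64×69/135 = 32.7111
  Zone D, Species A: 15×66/135 = 7.3333
  Zone D, Species B: 15×69/135 = 7.6667
Contributions (O − E)²/E:
  (24 − 20.0444)²/20.0444 = 0.7806
  (17 − 20.9556)²/20.9556 = 0.7467
  (9 − 7.3333)²/7.3333 = 0.3788
  (6 − 7.6667)²/7.6667 = 0.3623
  (25 − 31.2889)²/31.2889 = 1.2640
  (39 − 32.7111)²/32.7111 = 1.2091
  (8 − 7.3333)²/7.3333 = 0.0606
  (7 − 7.6667)²/7.6667 = 0.0580
χ² = 0.7806 + 0.7467 + 0.3788 + 0.3623 + 1.2640 + 1.2091 + 0.0606 + 0.0580 = 4.860

4.860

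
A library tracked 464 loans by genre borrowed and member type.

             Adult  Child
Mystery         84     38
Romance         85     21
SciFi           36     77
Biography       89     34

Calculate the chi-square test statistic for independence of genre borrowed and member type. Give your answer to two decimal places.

Row totals: 122, 106, 113, 123. Column totals: 294, 170. Grand total N = 464.
Expected counts (row total × column total / N):
  Mystery, Adult: 122×294/464 = 77.302
  Mystery, Child: 122×170/464 = 44.698
  Romance, Adult: 106×294/464 = 67.164
  Romance, Child: 106×170/464 = 38.836
  SciFi, Adult: 113×294/464 = 71.599
  SciFi, Child: 113×170/464 = 41.401
  Biography, Adult: 123×294/464 = 77.935
  Biography, Child: 123×170/464 = 45.065
Contributions (O − E)²/E:
  (84 − 77.302)²/77.302 = 0.5804
  (38 − 44.698)²/44.698 = 1.0037
  (85 − 67.164)²/67.164 = 4.7365
  (21 − 38.836)²/38.836 = 8.1914
  (36 − 71.599)²/71.599 = 17.6998
  (77 − 41.401)²/41.401 = 30.6101
  (89 − 77.935)²/77.935 = 1.5710
  (34 − 45.065)²/45.065 = 2.7168
χ² = 0.5804 + 1.0037 + 4.7365 + 8.1914 + 17.6998 + 30.6101 + 1.5710 + 2.7168 = 67.11

67.11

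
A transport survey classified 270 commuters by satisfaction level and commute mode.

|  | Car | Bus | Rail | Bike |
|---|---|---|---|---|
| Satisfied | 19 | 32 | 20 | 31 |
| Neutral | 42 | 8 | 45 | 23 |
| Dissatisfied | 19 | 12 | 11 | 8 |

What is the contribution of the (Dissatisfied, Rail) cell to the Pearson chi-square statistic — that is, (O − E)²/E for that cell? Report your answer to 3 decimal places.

0.671

Row total (Dissatisfied) = 50; column total (Rail) = 76; N = 270.
Expected count E = 50 × 76 / 270 = 14.0741.
Contribution = (O − E)²/E = (11 − 14.0741)² / 14.0741 = 0.671.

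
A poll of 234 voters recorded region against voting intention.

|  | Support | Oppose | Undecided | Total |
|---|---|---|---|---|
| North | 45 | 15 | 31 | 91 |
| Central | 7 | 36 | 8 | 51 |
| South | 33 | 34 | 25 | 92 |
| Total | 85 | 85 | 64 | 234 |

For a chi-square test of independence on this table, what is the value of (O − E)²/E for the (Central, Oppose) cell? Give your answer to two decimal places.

Row total (Central) = 51; column total (Oppose) = 85; N = 234.
Expected count E = 51 × 85 / 234 = 18.5256.
Contribution = (O − E)²/E = (36 − 18.5256)² / 18.5256 = 16.48.

16.48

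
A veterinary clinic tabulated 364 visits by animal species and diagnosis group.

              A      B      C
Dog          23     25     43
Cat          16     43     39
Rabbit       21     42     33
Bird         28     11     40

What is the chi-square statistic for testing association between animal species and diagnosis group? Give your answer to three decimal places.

26.571

Row totals: 91, 98, 96, 79. Column totals: 88, 121, 155. Grand total N = 364.
Expected counts (row total × column total / N):
  Dog, A: 91×88/364 = 22.00000
  Dog, B: 91×121/364 = 30.25000
  Dog, C: 91×155/364 = 38.75000
  Cat, A: 98×88/364 = 23.69231
  Cat, B: 98×121/364 = 32.57692
  Cat, C: 98×155/364 = 41.73077
  Rabbit, A: 96×88/364 = 23.20879
  Rabbit, B: 96×121/364 = 31.91209
  Rabbit, C: 96×155/364 = 40.87912
  Bird, A: 79×88/364 = 19.09890
  Bird, B: 79×121/364 = 26.26099
  Bird, C: 79×155/364 = 33.64011
Contributions (O − E)²/E:
  (23 − 22.00000)²/22.00000 = 0.0455
  (25 − 30.25000)²/30.25000 = 0.9112
  (43 − 38.75000)²/38.75000 = 0.4661
  (16 − 23.69231)²/23.69231 = 2.4975
  (43 − 32.57692)²/32.57692 = 3.3349
  (39 − 41.73077)²/41.73077 = 0.1787
  (21 − 23.20879)²/23.20879 = 0.2102
  (42 − 31.91209)²/31.91209 = 3.1889
  (33 − 40.87912)²/40.87912 = 1.5186
  (28 − 19.09890)²/19.09890 = 4.1484
  (11 − 26.26099)²/26.26099 = 8.8686
  (40 − 33.64011)²/33.64011 = 1.2024
χ² = 0.0455 + 0.9112 + 0.4661 + 2.4975 + 3.3349 + 0.1787 + 0.2102 + 3.1889 + 1.5186 + 4.1484 + 8.8686 + 1.2024 = 26.571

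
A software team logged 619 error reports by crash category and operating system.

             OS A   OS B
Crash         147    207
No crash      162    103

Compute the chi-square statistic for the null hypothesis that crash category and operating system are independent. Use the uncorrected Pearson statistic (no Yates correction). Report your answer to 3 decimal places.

Row totals: 354, 265. Column totals: 309, 310. Grand total N = 619.
Expected counts (row total × column total / N):
  Crash, OS A: 354×309/619 = 176.7141
  Crash, OS B: 354×310/619 = 177.2859
  No crash, OS A: 265×309/619 = 132.2859
  No crash, OS B: 265×310/619 = 132.7141
Contributions (O − E)²/E:
  (147 − 176.7141)²/176.7141 = 4.9964
  (207 − 177.2859)²/177.2859 = 4.9802
  (162 − 132.2859)²/132.2859 = 6.6744
  (103 − 132.7141)²/132.7141 = 6.6529
χ² = 4.9964 + 4.9802 + 6.6744 + 6.6529 = 23.304

23.304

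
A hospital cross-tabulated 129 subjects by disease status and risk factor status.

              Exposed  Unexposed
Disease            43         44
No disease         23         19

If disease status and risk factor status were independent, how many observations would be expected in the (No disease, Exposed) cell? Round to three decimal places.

21.488

Row total (No disease) = 42; column total (Exposed) = 66; grand total N = 129.
Expected count = (row total × column total) / N = 42 × 66 / 129 = 21.488.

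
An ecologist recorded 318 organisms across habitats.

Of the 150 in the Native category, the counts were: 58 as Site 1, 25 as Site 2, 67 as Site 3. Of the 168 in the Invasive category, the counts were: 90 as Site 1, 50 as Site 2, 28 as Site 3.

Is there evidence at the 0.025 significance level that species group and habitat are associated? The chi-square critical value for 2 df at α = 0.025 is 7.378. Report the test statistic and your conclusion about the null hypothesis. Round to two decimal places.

Row totals: 150, 168. Column totals: 148, 75, 95. Grand total N = 318.
Expected counts (row total × column total / N):
  Native, Site 1: 150×148/318 = 69.811
  Native, Site 2: 150×75/318 = 35.377
  Native, Site 3: 150×95/318 = 44.811
  Invasive, Site 1: 168×148/318 = 78.189
  Invasive, Site 2: 168×75/318 = 39.623
  Invasive, Site 3: 168×95/318 = 50.189
Contributions (O − E)²/E:
  (58 − 69.811)²/69.811 = 1.9982
  (25 − 35.377)²/35.377 = 3.0438
  (67 − 44.811)²/44.811 = 10.9873
  (90 − 78.189)²/78.189 = 1.7841
  (50 − 39.623)²/39.623 = 2.7177
  (28 − 50.189)²/50.189 = 9.8100
χ² = 1.9982 + 3.0438 + 10.9873 + 1.7841 + 2.7177 + 9.8100 = 30.34
df = (2−1)(3−1) = 2. Since 30.34 > 7.378, reject the null hypothesis of independence at α = 0.025.

30.34; reject H₀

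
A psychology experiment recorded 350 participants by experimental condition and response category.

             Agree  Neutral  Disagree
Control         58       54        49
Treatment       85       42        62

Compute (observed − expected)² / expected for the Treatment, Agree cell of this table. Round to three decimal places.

Row total (Treatment) = 189; column total (Agree) = 143; N = 350.
Expected count E = 189 × 143 / 350 = 77.2200.
Contribution = (O − E)²/E = (85 − 77.2200)² / 77.2200 = 0.784.

0.784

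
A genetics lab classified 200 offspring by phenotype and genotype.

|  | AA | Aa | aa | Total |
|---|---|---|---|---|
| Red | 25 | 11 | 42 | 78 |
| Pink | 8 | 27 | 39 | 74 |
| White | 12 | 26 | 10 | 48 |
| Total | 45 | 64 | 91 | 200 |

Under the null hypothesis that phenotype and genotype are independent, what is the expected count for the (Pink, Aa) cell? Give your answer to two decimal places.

23.68

Row total (Pink) = 74; column total (Aa) = 64; grand total N = 200.
Expected count = (row total × column total) / N = 74 × 64 / 200 = 23.68.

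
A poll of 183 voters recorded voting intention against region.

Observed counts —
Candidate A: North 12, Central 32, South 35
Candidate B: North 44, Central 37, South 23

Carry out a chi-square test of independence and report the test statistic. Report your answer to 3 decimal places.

Row totals: 79, 104. Column totals: 56, 69, 58. Grand total N = 183.
Expected counts (row total × column total / N):
  Candidate A, North: 79×56/183 = 24.1749
  Candidate A, Central: 79×69/183 = 29.7869
  Candidate A, South: 79×58/183 = 25.0383
  Candidate B, North: 104×56/183 = 31.8251
  Candidate B, Central: 104×69/183 = 39.2131
  Candidate B, South: 104×58/183 = 32.9617
Contributions (O − E)²/E:
  (12 − 24.1749)²/24.1749 = 6.1315
  (32 − 29.7869)²/29.7869 = 0.1644
  (35 − 25.0383)²/25.0383 = 3.9633
  (44 − 31.8251)²/31.8251 = 4.6576
  (37 − 39.2131)²/39.2131 = 0.1249
  (23 − 32.9617)²/32.9617 = 3.0106
χ² = 6.1315 + 0.1644 + 3.9633 + 4.6576 + 0.1249 + 3.0106 = 18.052

18.052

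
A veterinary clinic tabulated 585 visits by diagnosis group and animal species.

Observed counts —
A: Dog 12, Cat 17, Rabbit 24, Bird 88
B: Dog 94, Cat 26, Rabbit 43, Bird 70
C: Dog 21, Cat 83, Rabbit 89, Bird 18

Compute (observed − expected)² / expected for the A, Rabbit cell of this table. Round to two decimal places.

4.92

Row total (A) = 141; column total (Rabbit) = 156; N = 585.
Expected count E = 141 × 156 / 585 = 37.6000.
Contribution = (O − E)²/E = (24 − 37.6000)² / 37.6000 = 4.92.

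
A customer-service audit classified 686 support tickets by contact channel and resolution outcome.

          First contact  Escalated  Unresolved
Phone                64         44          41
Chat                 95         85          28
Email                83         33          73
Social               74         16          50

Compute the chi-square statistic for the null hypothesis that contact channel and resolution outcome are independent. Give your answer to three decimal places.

63.428

Row totals: 149, 208, 189, 140. Column totals: 316, 178, 192. Grand total N = 686.
Expected counts (row total × column total / N):
  Phone, First contact: 149×316/686 = 68.6356
  Phone, Escalated: 149×178/686 = 38.6618
  Phone, Unresolved: 149×192/686 = 41.7026
  Chat, First contact: 208×316/686 = 95.8134
  Chat, Escalated: 208×178/686 = 53.9708
  Chat, Unresolved: 208×192/686 = 58.2157
  Email, First contact: 189×316/686 = 87.0612
  Email, Escalated: 189×178/686 = 49.0408
  Email, Unresolved: 189×192/686 = 52.8980
  Social, First contact: 140×316/686 = 64.4898
  Social, Escalated: 140×178/686 = 36.3265
  Social, Unresolved: 140×192/686 = 39.1837
Contributions (O − E)²/E:
  (64 − 68.6356)²/68.6356 = 0.3131
  (44 − 38.6618)²/38.6618 = 0.7371
  (41 − 41.7026)²/41.7026 = 0.0118
  (95 − 95.8134)²/95.8134 = 0.0069
  (85 − 53.9708)²/53.9708 = 17.8395
  (28 − 58.2157)²/58.2157 = 15.6829
  (83 − 87.0612)²/87.0612 = 0.1894
  (33 − 49.0408)²/49.0408 = 5.2468
  (73 − 52.8980)²/52.8980 = 7.6390
  (74 − 64.4898)²/64.4898 = 1.4025
  (16 − 36.3265)²/36.3265 = 11.3737
  (50 − 39.1837)²/39.1837 = 2.9857
χ² = 0.3131 + 0.7371 + 0.0118 + 0.0069 + 17.8395 + 15.6829 + 0.1894 + 5.2468 + 7.6390 + 1.4025 + 11.3737 + 2.9857 = 63.428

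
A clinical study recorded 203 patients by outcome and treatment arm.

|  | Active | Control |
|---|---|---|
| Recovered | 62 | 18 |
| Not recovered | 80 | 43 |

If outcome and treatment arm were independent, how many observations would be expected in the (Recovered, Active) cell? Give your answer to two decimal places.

Row total (Recovered) = 80; column total (Active) = 142; grand total N = 203.
Expected count = (row total × column total) / N = 80 × 142 / 203 = 55.96.

55.96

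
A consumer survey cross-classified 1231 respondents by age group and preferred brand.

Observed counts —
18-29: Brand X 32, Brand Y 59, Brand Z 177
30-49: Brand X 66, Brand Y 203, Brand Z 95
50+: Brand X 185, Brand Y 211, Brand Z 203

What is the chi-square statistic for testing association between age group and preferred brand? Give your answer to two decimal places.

Row totals: 268, 364, 599. Column totals: 283, 473, 475. Grand total N = 1231.
Expected counts (row total × column total / N):
  18-29, Brand X: 268×283/1231 = 61.612
  18-29, Brand Y: 268×473/1231 = 102.976
  18-29, Brand Z: 268×475/1231 = 103.412
  30-49, Brand X: 364×283/1231 = 83.682
  30-49, Brand Y: 364×473/1231 = 139.864
  30-49, Brand Z: 364×475/1231 = 140.455
  50+, Brand X: 599×283/1231 = 137.707
  50+, Brand Y: 599×473/1231 = 230.160
  50+, Brand Z: 599×475/1231 = 231.133
Contributions (O − E)²/E:
  (32 − 61.612)²/61.612 = 14.2321
  (59 − 102.976)²/102.976 = 18.7800
  (177 − 103.412)²/103.412 = 52.3652
  (66 − 83.682)²/83.682 = 3.7362
  (203 − 139.864)²/139.864 = 28.5002
  (95 − 140.455)²/140.455 = 14.7105
  (185 − 137.707)²/137.707 = 16.2419
  (211 − 230.160)²/230.160 = 1.5950
  (203 − 231.133)²/231.133 = 3.4243
χ² = 14.2321 + 18.7800 + 52.3652 + 3.7362 + 28.5002 + 14.7105 + 16.2419 + 1.5950 + 3.4243 = 153.59

153.59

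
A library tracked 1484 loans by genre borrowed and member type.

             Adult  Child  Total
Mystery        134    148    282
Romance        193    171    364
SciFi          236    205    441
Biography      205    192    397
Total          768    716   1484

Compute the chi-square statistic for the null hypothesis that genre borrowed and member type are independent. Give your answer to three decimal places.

Grand total N = 1484.
Expected counts (row total × column total / N):
  Mystery, Adult: 282×768/1484 = 145.9407
  Mystery, Child: 282×716/1484 = 136.0593
  Romance, Adult: 364×768/1484 = 188.3774
  Romance, Child: 364×716/1484 = 175.6226
  SciFi, Adult: 441×768/1484 = 228.2264
  SciFi, Child: 441×716/1484 = 212.7736
  Biography, Adult: 397×768/1484 = 205.4555
  Biography, Child: 397×716/1484 = 191.5445
Contributions (O − E)²/E:
  (134 − 145.9407)²/145.9407 = 0.9770
  (148 − 136.0593)²/136.0593 = 1.0479
  (193 − 188.3774)²/188.3774 = 0.1134
  (171 − 175.6226)²/175.6226 = 0.1217
  (236 − 228.2264)²/228.2264 = 0.2648
  (205 − 212.7736)²/212.7736 = 0.2840
  (205 − 205.4555)²/205.4555 = 0.0010
  (192 − 191.5445)²/191.5445 = 0.0011
χ² = 0.9770 + 1.0479 + 0.1134 + 0.1217 + 0.2648 + 0.2840 + 0.0010 + 0.0011 = 2.811

2.811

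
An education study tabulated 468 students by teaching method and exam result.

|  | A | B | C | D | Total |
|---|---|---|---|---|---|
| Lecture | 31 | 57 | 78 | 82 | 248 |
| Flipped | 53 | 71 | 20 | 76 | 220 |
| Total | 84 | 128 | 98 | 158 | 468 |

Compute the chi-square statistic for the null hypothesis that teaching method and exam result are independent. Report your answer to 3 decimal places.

40.317

Grand total N = 468.
Expected counts (row total × column total / N):
  Lecture, A: 248×84/468 = 44.5128
  Lecture, B: 248×128/468 = 67.8291
  Lecture, C: 248×98/468 = 51.9316
  Lecture, D: 248×158/468 = 83.7265
  Flipped, A: 220×84/468 = 39.4872
  Flipped, B: 220×128/468 = 60.1709
  Flipped, C: 220×98/468 = 46.0684
  Flipped, D: 220×158/468 = 74.2735
Contributions (O − E)²/E:
  (31 − 44.5128)²/44.5128 = 4.1021
  (57 − 67.8291)²/67.8291 = 1.7289
  (78 − 51.9316)²/51.9316 = 13.0857
  (82 − 83.7265)²/83.7265 = 0.0356
  (53 − 39.4872)²/39.4872 = 4.6242
  (71 − 60.1709)²/60.1709 = 1.9489
  (20 − 46.0684)²/46.0684 = 14.7511
  (76 − 74.2735)²/74.2735 = 0.0401
χ² = 4.1021 + 1.7289 + 13.0857 + 0.0356 + 4.6242 + 1.9489 + 14.7511 + 0.0401 = 40.317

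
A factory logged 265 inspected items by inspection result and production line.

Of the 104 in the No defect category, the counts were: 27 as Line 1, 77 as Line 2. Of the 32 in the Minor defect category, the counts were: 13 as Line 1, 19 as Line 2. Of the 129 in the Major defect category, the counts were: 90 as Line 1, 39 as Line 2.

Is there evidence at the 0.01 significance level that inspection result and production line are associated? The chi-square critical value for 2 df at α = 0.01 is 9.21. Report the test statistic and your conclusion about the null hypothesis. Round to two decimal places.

Row totals: 104, 32, 129. Column totals: 130, 135. Grand total N = 265.
Expected counts (row total × column total / N):
  No defect, Line 1: 104×130/265 = 51.019
  No defect, Line 2: 104×135/265 = 52.981
  Minor defect, Line 1: 32×130/265 = 15.698
  Minor defect, Line 2: 32×135/265 = 16.302
  Major defect, Line 1: 129×130/265 = 63.283
  Major defect, Line 2: 129×135/265 = 65.717
Contributions (O − E)²/E:
  (27 − 51.019)²/51.019 = 11.3078
  (77 − 52.981)²/52.981 = 10.8890
  (13 − 15.698)²/15.698 = 0.4637
  (19 − 16.302)²/16.302 = 0.4465
  (90 − 63.283)²/63.283 = 11.2795
  (39 − 65.717)²/65.717 = 10.8617
χ² = 11.3078 + 10.8890 + 0.4637 + 0.4465 + 11.2795 + 10.8617 = 45.25
df = (3−1)(2−1) = 2. Since 45.25 > 9.21, reject the null hypothesis of independence at α = 0.01.

45.25; reject H₀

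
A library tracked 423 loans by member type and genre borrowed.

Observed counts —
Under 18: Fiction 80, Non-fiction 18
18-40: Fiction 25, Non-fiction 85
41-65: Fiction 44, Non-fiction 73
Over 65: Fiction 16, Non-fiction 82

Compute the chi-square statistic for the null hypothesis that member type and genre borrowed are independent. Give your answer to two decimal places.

108.38

Row totals: 98, 110, 117, 98. Column totals: 165, 258. Grand total N = 423.
Expected counts (row total × column total / N):
  Under 18, Fiction: 98×165/423 = 38.227
  Under 18, Non-fiction: 98×258/423 = 59.773
  18-40, Fiction: 110×165/423 = 42.908
  18-40, Non-fiction: 110×258/423 = 67.092
  41-65, Fiction: 117×165/423 = 45.638
  41-65, Non-fiction: 117×258/423 = 71.362
  Over 65, Fiction: 98×165/423 = 38.227
  Over 65, Non-fiction: 98×258/423 = 59.773
Contributions (O − E)²/E:
  (80 − 38.227)²/38.227 = 45.6479
  (18 − 59.773)²/59.773 = 29.1935
  (25 − 42.908)²/42.908 = 7.4740
  (85 − 67.092)²/67.092 = 4.7800
  (44 − 45.638)²/45.638 = 0.0588
  (73 − 71.362)²/71.362 = 0.0376
  (16 − 38.227)²/38.227 = 12.9238
  (82 − 59.773)²/59.773 = 8.2653
χ² = 45.6479 + 29.1935 + 7.4740 + 4.7800 + 0.0588 + 0.0376 + 12.9238 + 8.2653 = 108.38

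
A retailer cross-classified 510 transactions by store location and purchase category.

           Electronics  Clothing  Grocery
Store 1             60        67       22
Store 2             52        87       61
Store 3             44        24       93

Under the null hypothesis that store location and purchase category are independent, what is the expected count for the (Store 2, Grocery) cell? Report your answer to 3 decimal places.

69.020

Row total (Store 2) = 200; column total (Grocery) = 176; grand total N = 510.
Expected count = (row total × column total) / N = 200 × 176 / 510 = 69.020.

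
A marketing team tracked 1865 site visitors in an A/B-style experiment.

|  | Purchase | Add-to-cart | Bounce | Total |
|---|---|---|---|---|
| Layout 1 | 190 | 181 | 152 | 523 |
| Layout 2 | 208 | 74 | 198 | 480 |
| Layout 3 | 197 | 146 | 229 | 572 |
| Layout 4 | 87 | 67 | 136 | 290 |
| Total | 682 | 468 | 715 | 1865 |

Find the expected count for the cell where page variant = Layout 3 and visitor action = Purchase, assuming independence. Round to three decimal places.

Row total (Layout 3) = 572; column total (Purchase) = 682; grand total N = 1865.
Expected count = (row total × column total) / N = 572 × 682 / 1865 = 209.171.

209.171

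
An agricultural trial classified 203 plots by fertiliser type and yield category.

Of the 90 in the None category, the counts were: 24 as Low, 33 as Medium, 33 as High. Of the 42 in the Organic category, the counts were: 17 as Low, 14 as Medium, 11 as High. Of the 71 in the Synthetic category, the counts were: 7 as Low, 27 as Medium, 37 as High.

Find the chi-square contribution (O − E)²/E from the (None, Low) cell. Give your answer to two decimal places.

Row total (None) = 90; column total (Low) = 48; N = 203.
Expected count E = 90 × 48 / 203 = 21.281.
Contribution = (O − E)²/E = (24 − 21.281)² / 21.281 = 0.35.

0.35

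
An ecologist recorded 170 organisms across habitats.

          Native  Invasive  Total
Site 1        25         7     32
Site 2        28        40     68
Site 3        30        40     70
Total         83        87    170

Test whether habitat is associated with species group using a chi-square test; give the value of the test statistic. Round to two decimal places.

Grand total N = 170.
Expected counts (row total × column total / N):
  Site 1, Native: 32×83/170 = 15.624
  Site 1, Invasive: 32×87/170 = 16.376
  Site 2, Native: 68×83/170 = 33.200
  Site 2, Invasive: 68×87/170 = 34.800
  Site 3, Native: 70×83/170 = 34.176
  Site 3, Invasive: 70×87/170 = 35.824
Contributions (O − E)²/E:
  (25 − 15.624)²/15.624 = 5.6266
  (7 − 16.376)²/16.376 = 5.3682
  (28 − 33.200)²/33.200 = 0.8145
  (40 − 34.800)²/34.800 = 0.7770
  (30 − 34.176)²/34.176 = 0.5103
  (40 − 35.824)²/35.824 = 0.4868
χ² = 5.6266 + 5.3682 + 0.8145 + 0.7770 + 0.5103 + 0.4868 = 13.58

13.58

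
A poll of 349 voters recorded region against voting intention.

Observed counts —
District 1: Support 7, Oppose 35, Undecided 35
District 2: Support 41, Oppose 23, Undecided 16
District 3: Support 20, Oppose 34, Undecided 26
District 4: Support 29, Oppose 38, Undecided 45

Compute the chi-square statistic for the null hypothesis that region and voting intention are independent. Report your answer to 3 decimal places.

Row totals: 77, 80, 80, 112. Column totals: 97, 130, 122. Grand total N = 349.
Expected counts (row total × column total / N):
  District 1, Support: 77×97/349 = 21.4011
  District 1, Oppose: 77×130/349 = 28.6819
  District 1, Undecided: 77×122/349 = 26.9169
  District 2, Support: 80×97/349 = 22.2350
  District 2, Oppose: 80×130/349 = 29.7994
  District 2, Undecided: 80×122/349 = 27.9656
  District 3, Support: 80×97/349 = 22.2350
  District 3, Oppose: 80×130/349 = 29.7994
  District 3, Undecided: 80×122/349 = 27.9656
  District 4, Support: 112×97/349 = 31.1289
  District 4, Oppose: 112×130/349 = 41.7192
  District 4, Undecided: 112×122/349 = 39.1519
Contributions (O − E)²/E:
  (7 − 21.4011)²/21.4011 = 9.6907
  (35 − 28.6819)²/28.6819 = 1.3918
  (35 − 26.9169)²/26.9169 = 2.4273
  (41 − 22.2350)²/22.2350 = 15.8365
  (23 − 29.7994)²/29.7994 = 1.5514
  (16 − 27.9656)²/27.9656 = 5.1197
  (20 − 22.2350)²/22.2350 = 0.2247
  (34 − 29.7994)²/29.7994 = 0.5921
  (26 − 27.9656)²/27.9656 = 0.1382
  (29 − 31.1289)²/31.1289 = 0.1456
  (38 − 41.7192)²/41.7192 = 0.3316
  (45 − 39.1519)²/39.1519 = 0.8735
χ² = 9.6907 + 1.3918 + 2.4273 + 15.8365 + 1.5514 + 5.1197 + 0.2247 + 0.5921 + 0.1382 + 0.1456 + 0.3316 + 0.8735 = 38.323

38.323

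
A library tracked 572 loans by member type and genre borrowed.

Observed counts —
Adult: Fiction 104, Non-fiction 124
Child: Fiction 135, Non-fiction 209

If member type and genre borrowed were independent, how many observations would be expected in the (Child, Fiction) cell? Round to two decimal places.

143.73

Row total (Child) = 344; column total (Fiction) = 239; grand total N = 572.
Expected count = (row total × column total) / N = 344 × 239 / 572 = 143.73.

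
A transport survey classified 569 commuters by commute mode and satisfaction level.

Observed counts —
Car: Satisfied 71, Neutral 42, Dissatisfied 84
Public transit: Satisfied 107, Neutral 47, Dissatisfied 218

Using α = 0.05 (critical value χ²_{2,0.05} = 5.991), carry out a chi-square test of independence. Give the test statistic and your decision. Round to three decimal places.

Row totals: 197, 372. Column totals: 178, 89, 302. Grand total N = 569.
Expected counts (row total × column total / N):
  Car, Satisfied: 197×178/569 = 61.6274
  Car, Neutral: 197×89/569 = 30.8137
  Car, Dissatisfied: 197×302/569 = 104.5589
  Public transit, Satisfied: 372×178/569 = 116.3726
  Public transit, Neutral: 372×89/569 = 58.1863
  Public transit, Dissatisfied: 372×302/569 = 197.4411
Contributions (O − E)²/E:
  (71 − 61.6274)²/61.6274 = 1.4254
  (42 − 30.8137)²/30.8137 = 4.0610
  (84 − 104.5589)²/104.5589 = 4.0424
  (107 − 116.3726)²/116.3726 = 0.7549
  (47 − 58.1863)²/58.1863 = 2.1506
  (218 − 197.4411)²/197.4411 = 2.1407
χ² = 1.4254 + 4.0610 + 4.0424 + 0.7549 + 2.1506 + 2.1407 = 14.575
df = (2−1)(3−1) = 2. Since 14.575 > 5.991, reject the null hypothesis of independence at α = 0.05.

14.575; reject H₀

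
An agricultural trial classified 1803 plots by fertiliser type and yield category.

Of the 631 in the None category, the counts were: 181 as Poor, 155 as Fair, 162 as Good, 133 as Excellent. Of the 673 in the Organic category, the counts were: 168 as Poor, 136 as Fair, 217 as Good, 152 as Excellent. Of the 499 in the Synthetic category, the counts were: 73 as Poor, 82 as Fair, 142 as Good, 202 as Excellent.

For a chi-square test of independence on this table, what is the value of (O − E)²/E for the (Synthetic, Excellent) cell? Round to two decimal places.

33.52

Row total (Synthetic) = 499; column total (Excellent) = 487; N = 1803.
Expected count E = 499 × 487 / 1803 = 134.783.
Contribution = (O − E)²/E = (202 − 134.783)² / 134.783 = 33.52.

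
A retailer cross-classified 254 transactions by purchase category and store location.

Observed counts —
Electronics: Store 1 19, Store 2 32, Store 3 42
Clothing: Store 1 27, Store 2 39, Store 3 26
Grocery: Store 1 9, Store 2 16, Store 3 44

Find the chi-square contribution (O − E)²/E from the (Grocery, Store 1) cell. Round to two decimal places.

Row total (Grocery) = 69; column total (Store 1) = 55; N = 254.
Expected count E = 69 × 55 / 254 = 14.941.
Contribution = (O − E)²/E = (9 − 14.941)² / 14.941 = 2.36.

2.36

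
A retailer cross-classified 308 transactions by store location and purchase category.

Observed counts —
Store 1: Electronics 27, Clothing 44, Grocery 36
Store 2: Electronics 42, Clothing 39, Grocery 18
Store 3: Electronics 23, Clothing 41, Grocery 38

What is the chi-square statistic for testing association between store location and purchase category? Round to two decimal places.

14.76

Row totals: 107, 99, 102. Column totals: 92, 124, 92. Grand total N = 308.
Expected counts (row total × column total / N):
  Store 1, Electronics: 107×92/308 = 31.961
  Store 1, Clothing: 107×124/308 = 43.078
  Store 1, Grocery: 107×92/308 = 31.961
  Store 2, Electronics: 99×92/308 = 29.571
  Store 2, Clothing: 99×124/308 = 39.857
  Store 2, Grocery: 99×92/308 = 29.571
  Store 3, Electronics: 102×92/308 = 30.468
  Store 3, Clothing: 102×124/308 = 41.065
  Store 3, Grocery: 102×92/308 = 30.468
Contributions (O − E)²/E:
  (27 − 31.961)²/31.961 = 0.7700
  (44 − 43.078)²/43.078 = 0.0197
  (36 − 31.961)²/31.961 = 0.5104
  (42 − 29.571)²/29.571 = 5.2240
  (39 − 39.857)²/39.857 = 0.0184
  (18 − 29.571)²/29.571 = 4.5277
  (23 − 30.468)²/30.468 = 1.8305
  (41 − 41.065)²/41.065 = 0.0001
  (38 − 30.468)²/30.468 = 1.8620
χ² = 0.7700 + 0.0197 + 0.5104 + 5.2240 + 0.0184 + 4.5277 + 1.8305 + 0.0001 + 1.8620 = 14.76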